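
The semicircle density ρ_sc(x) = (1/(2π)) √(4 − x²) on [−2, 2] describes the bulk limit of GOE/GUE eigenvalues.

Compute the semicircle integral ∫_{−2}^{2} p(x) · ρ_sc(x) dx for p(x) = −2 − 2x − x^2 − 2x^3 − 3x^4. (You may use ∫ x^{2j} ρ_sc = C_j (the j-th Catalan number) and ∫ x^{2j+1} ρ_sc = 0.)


Write p(x) = Σ a_i x^i, split into monomials and integrate each against ρ_sc separately.
Using ∫ x^{2j} ρ_sc = C_j = (1/(j+1)) C(2j, j) (Catalan numbers) and ∫ x^{2j+1} ρ_sc = 0 (odd monomials vanish by symmetry):
  i = 0 (even): a_0 · C_{0} = -2 · 1 = -2
  i = 1 (odd): ∫ x^1 ρ_sc = 0 (vanishes)
  i = 2 (even): a_2 · C_{1} = -1 · 1 = -1
  i = 3 (odd): ∫ x^3 ρ_sc = 0 (vanishes)
  i = 4 (even): a_4 · C_{2} = -3 · 2 = -6

Summing the contributions: ∫_{−2}^{2} p(x) ρ_sc(x) dx = (-2) + (-1) + (-6) = -9.


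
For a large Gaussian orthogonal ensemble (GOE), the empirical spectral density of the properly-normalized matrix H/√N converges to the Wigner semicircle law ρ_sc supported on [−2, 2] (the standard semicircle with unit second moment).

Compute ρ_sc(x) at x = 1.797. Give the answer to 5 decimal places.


ρ_sc(x) = (1/(2π)) √(4 − x²). With x = 1.797:
  4 − x² = 4 − (1.797)² = 4 − 3.229209 = 0.770791.
  √(4 − x²) = 0.877947.
  1/(2π) = 0.159155.
  ρ_sc(1.797) = 0.159155 · 0.877947 = 0.139730.

Rounded to 5 decimal places: ρ_sc(1.797) ≈ 0.13973.


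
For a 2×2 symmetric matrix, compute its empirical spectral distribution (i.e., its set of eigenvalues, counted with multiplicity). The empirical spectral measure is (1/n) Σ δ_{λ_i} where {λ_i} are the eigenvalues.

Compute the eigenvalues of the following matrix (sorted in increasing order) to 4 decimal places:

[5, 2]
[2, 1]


Since M is real symmetric, both eigenvalues are real; they are the roots of det(λI − M) = λ² − (tr M) λ + det M.
tr M = 5 + 1 = 6.
det M = 5·1 − 2² = 5 − 4 = 1.
Characteristic polynomial: λ² − 6λ + 1 = 0.
Discriminant Δ = (tr M)² − 4·det M = 36 − 4 = 32; √Δ = 5.656854.
λ = (tr M ± √Δ)/2 = (6 ± 5.656854)/2, giving (tr M − √Δ)/2 = 0.1716 and (tr M + √Δ)/2 = 5.8284.

Eigenvalues sorted in increasing order: [0.1716, 5.8284].


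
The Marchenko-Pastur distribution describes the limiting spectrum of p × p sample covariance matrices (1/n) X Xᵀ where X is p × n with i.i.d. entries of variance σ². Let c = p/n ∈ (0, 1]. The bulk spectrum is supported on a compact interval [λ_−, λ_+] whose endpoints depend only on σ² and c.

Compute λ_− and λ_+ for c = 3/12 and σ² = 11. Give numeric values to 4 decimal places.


c = 3/12 = 0.250000; √c = 0.500000.
λ_− = σ² (1 − √c)² = 11 · (1 − 0.500000)² = 11 · (0.500000)² = 2.750000.
λ_+ = σ² (1 + √c)² = 11 · (1 + 0.500000)² = 11 · (1.500000)² = 24.750000.

Rounded to 4 decimal places: λ_− ≈ 2.7500, λ_+ ≈ 24.7500.


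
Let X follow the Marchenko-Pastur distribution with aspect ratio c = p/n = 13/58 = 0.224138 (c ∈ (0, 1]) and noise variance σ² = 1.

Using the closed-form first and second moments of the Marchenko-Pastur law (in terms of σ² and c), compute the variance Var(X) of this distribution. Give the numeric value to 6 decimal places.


Recall the MP moments m_1 = E[X] = σ² and m_2 = E[X²] = σ⁴ (1 + c).
m_1 = E[X] = σ² = 1, so m_1² = 1.
m_2 = E[X²] = σ⁴ (1 + c) = 1 · (1 + 0.224138) = 1 · 1.224138 = 1.224138.
(Note m_2 − m_1² simplifies to c · σ⁴ = 0.224138 · 1.)

Var(X) = m_2 − m_1² = 1.224138 − 1 = 0.224138.


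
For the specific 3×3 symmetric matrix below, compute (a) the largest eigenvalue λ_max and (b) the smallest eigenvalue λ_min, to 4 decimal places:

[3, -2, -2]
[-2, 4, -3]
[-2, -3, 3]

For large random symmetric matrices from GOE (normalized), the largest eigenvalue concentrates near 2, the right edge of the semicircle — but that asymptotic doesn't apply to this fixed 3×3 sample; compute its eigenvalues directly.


Since M is real symmetric, all three eigenvalues are real; they are the roots of det(λI − M) = λ³ − (tr M) λ² + s λ − det M, where s is the sum of the principal 2×2 minors.
tr M = 3 + 4 + 3 = 10.
s = (3·4 − (-2)²) + (3·3 − (-2)²) + (4·3 − (-3)²) = 8 + 5 + 3 = 16.
det M (expand along row 1) = 3·3 − (-2)·(-12) + (-2)·14 = -43.
Characteristic polynomial: λ³ − 10λ² + 16λ + 43 = 0.
Substitute λ = y + (tr M)/3 = y + 3.333333 to remove the quadratic term: y³ + p·y + q = 0 with p = s − (tr M)²/3 = -17.333333 and q = −2(tr M)³/27 + (tr M)·s/3 − det M = 22.259259.
Three real roots ⇒ use the trigonometric (Viète) form: r = 2√(−p/3) = 4.807402, φ = arccos(3q/(p·r)) = arccos(-0.801382) = 2.500398 rad.
y_k = r·cos(φ/3 − 2πk/3) for k = 0, 1, 2 gives y = 3.232084, 1.465932, -4.698015.
λ_k = y_k + 3.333333 gives λ = 6.5654, 4.7993, -1.3647 (check: the sum is 10.0000 = tr M).

Hence λ_max = 6.5654 and λ_min = -1.3647.


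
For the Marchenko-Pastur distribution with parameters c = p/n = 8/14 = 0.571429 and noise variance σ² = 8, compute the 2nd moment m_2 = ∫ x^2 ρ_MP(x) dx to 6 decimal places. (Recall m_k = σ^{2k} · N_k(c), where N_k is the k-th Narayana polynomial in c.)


E[X²] = σ⁴ (1 + c) (second MP moment). With σ² = 8 (so σ⁴ = 64) and c = 8/14 = 0.571429: E[X²] = 64 · (1 + 0.571429) = 64 · 1.571429.

So E[X^2] = 100.571429.


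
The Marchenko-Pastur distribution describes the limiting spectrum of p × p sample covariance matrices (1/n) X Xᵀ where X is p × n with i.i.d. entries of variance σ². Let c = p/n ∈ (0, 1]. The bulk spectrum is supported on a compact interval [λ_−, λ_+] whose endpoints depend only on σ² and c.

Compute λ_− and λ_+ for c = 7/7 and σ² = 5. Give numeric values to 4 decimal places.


c = 7/7 = 1.000000; √c = 1.000000.
λ_− = σ² (1 − √c)² = 5 · (1 − 1.000000)² = 5 · (0.000000)² = 0.000000.
λ_+ = σ² (1 + √c)² = 5 · (1 + 1.000000)² = 5 · (2.000000)² = 20.000000.

Rounded to 4 decimal places: λ_− ≈ 0.0000, λ_+ ≈ 20.0000.


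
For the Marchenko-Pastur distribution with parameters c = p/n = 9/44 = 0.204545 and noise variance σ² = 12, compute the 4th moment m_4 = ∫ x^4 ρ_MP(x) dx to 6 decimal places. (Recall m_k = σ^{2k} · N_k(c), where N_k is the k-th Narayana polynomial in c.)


E[X⁴] = σ⁸ (1 + 6c + 6c² + c³) (fourth MP moment). With σ² = 12 (so σ⁸ = 20736) and c = 9/44 = 0.204545: E[X⁴] = 20736 · (1 + 6·0.204545 + 6·(0.204545)² + (0.204545)³) = 20736 · 2.486864.

So E[X^4] = 51567.606311.


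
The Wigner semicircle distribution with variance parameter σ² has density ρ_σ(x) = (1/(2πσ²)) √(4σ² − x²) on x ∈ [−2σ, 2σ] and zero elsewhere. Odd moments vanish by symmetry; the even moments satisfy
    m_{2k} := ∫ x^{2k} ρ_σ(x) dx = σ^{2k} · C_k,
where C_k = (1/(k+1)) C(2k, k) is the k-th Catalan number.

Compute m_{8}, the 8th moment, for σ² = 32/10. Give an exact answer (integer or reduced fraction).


By the scaled semicircle moment identity, m_{2k} = σ^{2k} · C_k with k = 4.
C_4 = (1/(k+1)) · C(2k, k) = (1/5) · C(8, 4) = (1/5) · 70 = 14.
σ^{2k} = (σ²)^k = (32/10)^4 = 65536/625.

Therefore m_{8} = σ^{8} · C_4 = (65536/625) · 14 = 917504/625.


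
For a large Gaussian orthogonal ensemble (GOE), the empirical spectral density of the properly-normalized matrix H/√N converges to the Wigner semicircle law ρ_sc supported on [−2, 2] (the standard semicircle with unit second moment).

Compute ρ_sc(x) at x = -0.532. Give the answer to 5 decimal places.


ρ_sc(x) = (1/(2π)) √(4 − x²). With x = -0.532:
  4 − x² = 4 − (-0.532)² = 4 − 0.283024 = 3.716976.
  √(4 − x²) = 1.927946.
  1/(2π) = 0.159155.
  ρ_sc(-0.532) = 0.159155 · 1.927946 = 0.306842.

Rounded to 5 decimal places: ρ_sc(-0.532) ≈ 0.30684.


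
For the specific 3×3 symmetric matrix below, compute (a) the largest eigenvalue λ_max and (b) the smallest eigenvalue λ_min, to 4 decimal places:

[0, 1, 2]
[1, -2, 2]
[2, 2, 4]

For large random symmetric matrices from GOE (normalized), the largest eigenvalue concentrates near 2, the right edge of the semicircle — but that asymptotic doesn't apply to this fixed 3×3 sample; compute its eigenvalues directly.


Since M is real symmetric, all three eigenvalues are real; they are the roots of det(λI − M) = λ³ − (tr M) λ² + s λ − det M, where s is the sum of the principal 2×2 minors.
tr M = 0 + (-2) + 4 = 2.
s = (0·(-2) − 1²) + (0·4 − 2²) + ((-2)·4 − 2²) = -1 + (-4) + (-12) = -17.
det M (expand along row 1) = 0·(-12) − 1·0 + 2·6 = 12.
Characteristic polynomial: λ³ − 2λ² − 17λ − 12 = 0.
Substitute λ = y + (tr M)/3 = y + 0.666667 to remove the quadratic term: y³ + p·y + q = 0 with p = s − (tr M)²/3 = -18.333333 and q = −2(tr M)³/27 + (tr M)·s/3 − det M = -23.925926.
Three real roots ⇒ use the trigonometric (Viète) form: r = 2√(−p/3) = 4.944132, φ = arccos(3q/(p·r)) = arccos(0.791878) = 0.656918 rad.
y_k = r·cos(φ/3 − 2πk/3) for k = 0, 1, 2 gives y = 4.826072, -1.482927, -3.343146.
λ_k = y_k + 0.666667 gives λ = 5.4927, -0.8163, -2.6765 (check: the sum is 2.0000 = tr M).

Hence λ_max = 5.4927 and λ_min = -2.6765.


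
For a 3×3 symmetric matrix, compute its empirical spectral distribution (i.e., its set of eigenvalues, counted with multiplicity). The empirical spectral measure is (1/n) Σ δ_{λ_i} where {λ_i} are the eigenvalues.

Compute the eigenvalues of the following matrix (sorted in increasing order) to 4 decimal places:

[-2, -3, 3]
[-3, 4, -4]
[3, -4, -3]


Since M is real symmetric, all three eigenvalues are real; they are the roots of det(λI − M) = λ³ − (tr M) λ² + s λ − det M, where s is the sum of the principal 2×2 minors.
tr M = -2 + 4 + (-3) = -1.
s = ((-2)·4 − (-3)²) + ((-2)·(-3) − 3²) + (4·(-3) − (-4)²) = -17 + (-3) + (-28) = -48.
det M (expand along row 1) = (-2)·(-28) − (-3)·21 + 3·0 = 119.
Characteristic polynomial: λ³ + λ² − 48λ − 119 = 0.
Substitute λ = y + (tr M)/3 = y − 0.333333 to remove the quadratic term: y³ + p·y + q = 0 with p = s − (tr M)²/3 = -48.333333 and q = −2(tr M)³/27 + (tr M)·s/3 − det M = -102.925926.
Three real roots ⇒ use the trigonometric (Viète) form: r = 2√(−p/3) = 8.027730, φ = arccos(3q/(p·r)) = arccos(0.795805) = 0.650461 rad.
y_k = r·cos(φ/3 − 2πk/3) for k = 0, 1, 2 gives y = 7.839772, -2.424287, -5.415485.
λ_k = y_k − 0.333333 gives λ = 7.5064, -2.7576, -5.7488 (check: the sum is -1.0000 = tr M).

Eigenvalues sorted in increasing order: [-5.7488, -2.7576, 7.5064].


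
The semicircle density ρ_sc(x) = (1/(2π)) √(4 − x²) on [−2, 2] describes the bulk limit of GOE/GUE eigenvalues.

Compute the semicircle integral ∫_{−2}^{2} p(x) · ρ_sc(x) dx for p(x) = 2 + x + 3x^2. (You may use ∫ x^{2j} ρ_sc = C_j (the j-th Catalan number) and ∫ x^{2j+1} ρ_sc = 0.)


Write p(x) = Σ a_i x^i, split into monomials and integrate each against ρ_sc separately.
Using ∫ x^{2j} ρ_sc = C_j = (1/(j+1)) C(2j, j) (Catalan numbers) and ∫ x^{2j+1} ρ_sc = 0 (odd monomials vanish by symmetry):
  i = 0 (even): a_0 · C_{0} = 2 · 1 = 2
  i = 1 (odd): ∫ x^1 ρ_sc = 0 (vanishes)
  i = 2 (even): a_2 · C_{1} = 3 · 1 = 3

Summing the contributions: ∫_{−2}^{2} p(x) ρ_sc(x) dx = 2 + 3 = 5.


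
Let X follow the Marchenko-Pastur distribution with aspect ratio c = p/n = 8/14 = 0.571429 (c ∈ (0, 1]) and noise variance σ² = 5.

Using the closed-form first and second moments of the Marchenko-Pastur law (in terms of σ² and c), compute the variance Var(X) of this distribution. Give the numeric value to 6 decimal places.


Recall the MP moments m_1 = E[X] = σ² and m_2 = E[X²] = σ⁴ (1 + c).
m_1 = E[X] = σ² = 5, so m_1² = 25.
m_2 = E[X²] = σ⁴ (1 + c) = 25 · (1 + 0.571429) = 25 · 1.571429 = 39.285714.
(Note m_2 − m_1² simplifies to c · σ⁴ = 0.571429 · 25.)

Var(X) = m_2 − m_1² = 39.285714 − 25 = 14.285714.


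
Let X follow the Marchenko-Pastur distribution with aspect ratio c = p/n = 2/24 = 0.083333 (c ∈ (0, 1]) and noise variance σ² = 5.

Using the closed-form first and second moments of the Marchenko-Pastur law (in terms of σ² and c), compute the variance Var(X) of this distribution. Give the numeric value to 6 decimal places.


Recall the MP moments m_1 = E[X] = σ² and m_2 = E[X²] = σ⁴ (1 + c).
m_1 = E[X] = σ² = 5, so m_1² = 25.
m_2 = E[X²] = σ⁴ (1 + c) = 25 · (1 + 0.083333) = 25 · 1.083333 = 27.083333.
(Note m_2 − m_1² simplifies to c · σ⁴ = 0.083333 · 25.)

Var(X) = m_2 − m_1² = 27.083333 − 25 = 2.083333.


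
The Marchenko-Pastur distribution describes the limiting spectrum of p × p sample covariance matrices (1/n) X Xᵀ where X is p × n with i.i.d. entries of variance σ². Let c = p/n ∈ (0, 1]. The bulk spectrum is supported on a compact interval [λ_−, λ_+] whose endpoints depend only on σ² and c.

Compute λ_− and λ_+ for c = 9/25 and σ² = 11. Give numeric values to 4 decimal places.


c = 9/25 = 0.360000; √c = 0.600000.
λ_− = σ² (1 − √c)² = 11 · (1 − 0.600000)² = 11 · (0.400000)² = 1.760000.
λ_+ = σ² (1 + √c)² = 11 · (1 + 0.600000)² = 11 · (1.600000)² = 28.160000.

Rounded to 4 decimal places: λ_− ≈ 1.7600, λ_+ ≈ 28.1600.


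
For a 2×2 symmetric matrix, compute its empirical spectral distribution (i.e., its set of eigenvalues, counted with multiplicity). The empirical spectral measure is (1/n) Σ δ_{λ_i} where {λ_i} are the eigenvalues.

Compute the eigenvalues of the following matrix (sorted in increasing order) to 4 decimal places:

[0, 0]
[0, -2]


Since M is real symmetric, both eigenvalues are real; they are the roots of det(λI − M) = λ² − (tr M) λ + det M.
tr M = 0 + (-2) = -2.
det M = 0·(-2) − 0² = 0 − 0 = 0.
Characteristic polynomial: λ² + 2λ = 0.
Discriminant Δ = (tr M)² − 4·det M = 4 − 0 = 4; √Δ = 2.000000.
λ = (tr M ± √Δ)/2 = (-2 ± 2.000000)/2, giving (tr M − √Δ)/2 = -2.0000 and (tr M + √Δ)/2 = 0.0000.

Eigenvalues sorted in increasing order: [-2.0000, 0.0000].


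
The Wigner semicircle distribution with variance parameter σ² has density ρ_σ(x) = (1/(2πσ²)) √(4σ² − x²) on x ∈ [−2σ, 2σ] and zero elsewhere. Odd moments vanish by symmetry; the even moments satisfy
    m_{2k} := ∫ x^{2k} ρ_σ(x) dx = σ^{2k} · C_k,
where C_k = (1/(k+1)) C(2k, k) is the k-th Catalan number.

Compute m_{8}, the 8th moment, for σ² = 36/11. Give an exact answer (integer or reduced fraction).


By the scaled semicircle moment identity, m_{2k} = σ^{2k} · C_k with k = 4.
C_4 = (1/(k+1)) · C(2k, k) = (1/5) · C(8, 4) = (1/5) · 70 = 14.
σ^{2k} = (σ²)^k = (36/11)^4 = 1679616/14641.

Therefore m_{8} = σ^{8} · C_4 = (1679616/14641) · 14 = 23514624/14641.


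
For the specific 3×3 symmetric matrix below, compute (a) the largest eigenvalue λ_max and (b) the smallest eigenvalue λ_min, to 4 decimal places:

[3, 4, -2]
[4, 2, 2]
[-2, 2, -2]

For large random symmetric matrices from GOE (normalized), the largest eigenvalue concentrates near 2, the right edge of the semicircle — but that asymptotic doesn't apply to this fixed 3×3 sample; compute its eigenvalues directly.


Since M is real symmetric, all three eigenvalues are real; they are the roots of det(λI − M) = λ³ − (tr M) λ² + s λ − det M, where s is the sum of the principal 2×2 minors.
tr M = 3 + 2 + (-2) = 3.
s = (3·2 − 4²) + (3·(-2) − (-2)²) + (2·(-2) − 2²) = -10 + (-10) + (-8) = -28.
det M (expand along row 1) = 3·(-8) − 4·(-4) + (-2)·12 = -32.
Characteristic polynomial: λ³ − 3λ² − 28λ + 32 = 0.
Substitute λ = y + (tr M)/3 = y + 1.000000 to remove the quadratic term: y³ + p·y + q = 0 with p = s − (tr M)²/3 = -31.000000 and q = −2(tr M)³/27 + (tr M)·s/3 − det M = 2.000000.
Three real roots ⇒ use the trigonometric (Viète) form: r = 2√(−p/3) = 6.429101, φ = arccos(3q/(p·r)) = arccos(-0.030105) = 1.600906 rad.
y_k = r·cos(φ/3 − 2πk/3) for k = 0, 1, 2 gives y = 5.535222, 0.064525, -5.599746.
λ_k = y_k + 1.000000 gives λ = 6.5352, 1.0645, -4.5997 (check: the sum is 3.0000 = tr M).

Hence λ_max = 6.5352 and λ_min = -4.5997.


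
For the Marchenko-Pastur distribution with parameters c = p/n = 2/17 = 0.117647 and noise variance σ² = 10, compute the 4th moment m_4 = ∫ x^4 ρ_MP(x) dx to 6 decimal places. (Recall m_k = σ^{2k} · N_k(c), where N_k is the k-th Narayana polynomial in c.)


E[X⁴] = σ⁸ (1 + 6c + 6c² + c³) (fourth MP moment). With σ² = 10 (so σ⁸ = 10000) and c = 2/17 = 0.117647: E[X⁴] = 10000 · (1 + 6·0.117647 + 6·(0.117647)² + (0.117647)³) = 10000 · 1.790556.

So E[X^4] = 17905.556686.


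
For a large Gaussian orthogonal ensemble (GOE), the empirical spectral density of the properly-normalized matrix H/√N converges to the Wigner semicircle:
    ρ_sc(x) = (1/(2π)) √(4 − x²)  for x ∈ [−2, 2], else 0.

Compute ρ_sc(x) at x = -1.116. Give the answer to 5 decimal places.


ρ_sc(x) = (1/(2π)) √(4 − x²). With x = -1.116:
  4 − x² = 4 − (-1.116)² = 4 − 1.245456 = 2.754544.
  √(4 − x²) = 1.659682.
  1/(2π) = 0.159155.
  ρ_sc(-1.116) = 0.159155 · 1.659682 = 0.264147.

Rounded to 5 decimal places: ρ_sc(-1.116) ≈ 0.26415.


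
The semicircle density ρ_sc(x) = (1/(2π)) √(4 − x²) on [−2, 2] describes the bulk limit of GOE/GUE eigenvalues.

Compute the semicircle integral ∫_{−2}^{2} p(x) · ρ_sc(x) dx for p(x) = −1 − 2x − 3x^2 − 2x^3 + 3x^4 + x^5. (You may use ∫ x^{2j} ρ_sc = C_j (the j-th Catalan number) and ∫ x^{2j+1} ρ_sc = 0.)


Write p(x) = Σ a_i x^i, split into monomials and integrate each against ρ_sc separately.
Using ∫ x^{2j} ρ_sc = C_j = (1/(j+1)) C(2j, j) (Catalan numbers) and ∫ x^{2j+1} ρ_sc = 0 (odd monomials vanish by symmetry):
  i = 0 (even): a_0 · C_{0} = -1 · 1 = -1
  i = 1 (odd): ∫ x^1 ρ_sc = 0 (vanishes)
  i = 2 (even): a_2 · C_{1} = -3 · 1 = -3
  i = 3 (odd): ∫ x^3 ρ_sc = 0 (vanishes)
  i = 4 (even): a_4 · C_{2} = 3 · 2 = 6
  i = 5 (odd): ∫ x^5 ρ_sc = 0 (vanishes)

Summing the contributions: ∫_{−2}^{2} p(x) ρ_sc(x) dx = (-1) + (-3) + 6 = 2.


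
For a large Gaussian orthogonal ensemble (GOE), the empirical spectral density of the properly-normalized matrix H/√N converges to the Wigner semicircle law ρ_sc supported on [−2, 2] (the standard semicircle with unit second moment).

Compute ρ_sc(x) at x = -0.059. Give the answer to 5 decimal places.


ρ_sc(x) = (1/(2π)) √(4 − x²). With x = -0.059:
  4 − x² = 4 − (-0.059)² = 4 − 0.003481 = 3.996519.
  √(4 − x²) = 1.999130.
  1/(2π) = 0.159155.
  ρ_sc(-0.059) = 0.159155 · 1.999130 = 0.318171.

Rounded to 5 decimal places: ρ_sc(-0.059) ≈ 0.31817.


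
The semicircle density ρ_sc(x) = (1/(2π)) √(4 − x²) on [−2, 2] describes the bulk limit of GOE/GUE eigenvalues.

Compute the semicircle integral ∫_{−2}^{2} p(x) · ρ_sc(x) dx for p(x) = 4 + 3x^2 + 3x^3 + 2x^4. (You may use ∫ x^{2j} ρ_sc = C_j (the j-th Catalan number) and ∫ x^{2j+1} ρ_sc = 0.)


Write p(x) = Σ a_i x^i, split into monomials and integrate each against ρ_sc separately.
Using ∫ x^{2j} ρ_sc = C_j = (1/(j+1)) C(2j, j) (Catalan numbers) and ∫ x^{2j+1} ρ_sc = 0 (odd monomials vanish by symmetry):
  i = 0 (even): a_0 · C_{0} = 4 · 1 = 4
  i = 2 (even): a_2 · C_{1} = 3 · 1 = 3
  i = 3 (odd): ∫ x^3 ρ_sc = 0 (vanishes)
  i = 4 (even): a_4 · C_{2} = 2 · 2 = 4

Summing the contributions: ∫_{−2}^{2} p(x) ρ_sc(x) dx = 4 + 3 + 4 = 11.


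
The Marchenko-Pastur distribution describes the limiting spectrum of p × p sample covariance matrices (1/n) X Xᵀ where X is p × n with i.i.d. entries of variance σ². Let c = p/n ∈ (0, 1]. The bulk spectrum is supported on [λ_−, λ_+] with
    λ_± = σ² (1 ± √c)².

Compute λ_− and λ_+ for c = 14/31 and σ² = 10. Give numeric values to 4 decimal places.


c = 14/31 = 0.451613; √c = 0.672022.
λ_− = σ² (1 − √c)² = 10 · (1 − 0.672022)² = 10 · (0.327978)² = 1.075699.
λ_+ = σ² (1 + √c)² = 10 · (1 + 0.672022)² = 10 · (1.672022)² = 27.956559.

Rounded to 4 decimal places: λ_− ≈ 1.0757, λ_+ ≈ 27.9566.


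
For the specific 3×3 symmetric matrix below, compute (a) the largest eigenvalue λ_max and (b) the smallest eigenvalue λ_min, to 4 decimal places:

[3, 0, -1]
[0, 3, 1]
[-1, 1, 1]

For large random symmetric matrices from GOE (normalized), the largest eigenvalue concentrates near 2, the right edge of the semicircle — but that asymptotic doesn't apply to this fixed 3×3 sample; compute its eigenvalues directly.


Since M is real symmetric, all three eigenvalues are real; they are the roots of det(λI − M) = λ³ − (tr M) λ² + s λ − det M, where s is the sum of the principal 2×2 minors.
tr M = 3 + 3 + 1 = 7.
s = (3·3 − 0²) + (3·1 − (-1)²) + (3·1 − 1²) = 9 + 2 + 2 = 13.
det M (expand along row 1) = 3·2 − 0·1 + (-1)·3 = 3.
Characteristic polynomial: λ³ − 7λ² + 13λ − 3 = 0.
Substitute λ = y + (tr M)/3 = y + 2.333333 to remove the quadratic term: y³ + p·y + q = 0 with p = s − (tr M)²/3 = -3.333333 and q = −2(tr M)³/27 + (tr M)·s/3 − det M = 1.925926.
Three real roots ⇒ use the trigonometric (Viète) form: r = 2√(−p/3) = 2.108185, φ = arccos(3q/(p·r)) = arccos(-0.822192) = 2.536048 rad.
y_k = r·cos(φ/3 − 2πk/3) for k = 0, 1, 2 gives y = 1.398717, 0.666667, -2.065384.
λ_k = y_k + 2.333333 gives λ = 3.7321, 3.0000, 0.2679 (check: the sum is 7.0000 = tr M).

Hence λ_max = 3.7321 and λ_min = 0.2679.


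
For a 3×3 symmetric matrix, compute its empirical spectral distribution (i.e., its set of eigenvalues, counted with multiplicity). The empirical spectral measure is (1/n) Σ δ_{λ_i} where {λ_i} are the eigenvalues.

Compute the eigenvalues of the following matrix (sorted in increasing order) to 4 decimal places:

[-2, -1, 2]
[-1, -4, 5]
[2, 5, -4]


Since M is real symmetric, all three eigenvalues are real; they are the roots of det(λI − M) = λ³ − (tr M) λ² + s λ − det M, where s is the sum of the principal 2×2 minors.
tr M = -2 + (-4) + (-4) = -10.
s = ((-2)·(-4) − (-1)²) + ((-2)·(-4) − 2²) + ((-4)·(-4) − 5²) = 7 + 4 + (-9) = 2.
det M (expand along row 1) = (-2)·(-9) − (-1)·(-6) + 2·3 = 18.
Characteristic polynomial: λ³ + 10λ² + 2λ − 18 = 0.
Substitute λ = y + (tr M)/3 = y − 3.333333 to remove the quadratic term: y³ + p·y + q = 0 with p = s − (tr M)²/3 = -31.333333 and q = −2(tr M)³/27 + (tr M)·s/3 − det M = 49.407407.
Three real roots ⇒ use the trigonometric (Viète) form: r = 2√(−p/3) = 6.463573, φ = arccos(3q/(p·r)) = arccos(-0.731870) = 2.391859 rad.
y_k = r·cos(φ/3 − 2πk/3) for k = 0, 1, 2 gives y = 4.515781, 1.746997, -6.262778.
λ_k = y_k − 3.333333 gives λ = 1.1824, -1.5863, -9.5961 (check: the sum is -10.0000 = tr M).

Eigenvalues sorted in increasing order: [-9.5961, -1.5863, 1.1824].


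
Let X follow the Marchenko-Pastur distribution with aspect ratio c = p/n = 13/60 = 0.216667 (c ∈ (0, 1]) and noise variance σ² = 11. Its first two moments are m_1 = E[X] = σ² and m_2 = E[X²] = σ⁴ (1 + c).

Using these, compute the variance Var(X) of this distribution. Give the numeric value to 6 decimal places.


m_1 = E[X] = σ² = 11, so m_1² = 121.
m_2 = E[X²] = σ⁴ (1 + c) = 121 · (1 + 0.216667) = 121 · 1.216667 = 147.216667.
(Note m_2 − m_1² simplifies to c · σ⁴ = 0.216667 · 121.)

Var(X) = m_2 − m_1² = 147.216667 − 121 = 26.216667.


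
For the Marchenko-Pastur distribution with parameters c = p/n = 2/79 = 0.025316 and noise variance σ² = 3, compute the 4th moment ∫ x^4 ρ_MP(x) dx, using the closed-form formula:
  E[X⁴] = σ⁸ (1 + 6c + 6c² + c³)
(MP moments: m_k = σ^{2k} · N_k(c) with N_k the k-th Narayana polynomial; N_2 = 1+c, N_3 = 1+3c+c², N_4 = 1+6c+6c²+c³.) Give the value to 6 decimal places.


E[X⁴] = σ⁸ (1 + 6c + 6c² + c³) (fourth MP moment). With σ² = 3 (so σ⁸ = 81) and c = 2/79 = 0.025316: E[X⁴] = 81 · (1 + 6·0.025316 + 6·(0.025316)² + (0.025316)³) = 81 · 1.155760.

So E[X^4] = 93.616600.


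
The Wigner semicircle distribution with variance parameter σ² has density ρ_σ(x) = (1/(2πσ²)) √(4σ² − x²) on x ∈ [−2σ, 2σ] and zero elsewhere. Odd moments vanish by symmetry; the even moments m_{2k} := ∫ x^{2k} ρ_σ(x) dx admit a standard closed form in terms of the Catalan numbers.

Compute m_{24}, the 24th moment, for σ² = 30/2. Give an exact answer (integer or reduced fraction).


By the scaled semicircle moment identity, m_{2k} = σ^{2k} · C_k with k = 12.
C_12 = (1/(k+1)) · C(2k, k) = (1/13) · C(24, 12) = (1/13) · 2704156 = 208012.
σ^{2k} = (σ²)^k = (30/2)^12 = 129746337890625.

Therefore m_{24} = σ^{24} · C_12 = 129746337890625 · 208012 = 26988795237304687500.


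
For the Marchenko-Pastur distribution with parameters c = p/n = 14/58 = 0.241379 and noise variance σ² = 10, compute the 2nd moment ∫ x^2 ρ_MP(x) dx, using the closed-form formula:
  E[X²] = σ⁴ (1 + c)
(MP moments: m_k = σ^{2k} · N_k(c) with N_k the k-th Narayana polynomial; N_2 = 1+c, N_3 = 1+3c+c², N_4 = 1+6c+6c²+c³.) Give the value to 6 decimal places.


E[X²] = σ⁴ (1 + c) (second MP moment). With σ² = 10 (so σ⁴ = 100) and c = 14/58 = 0.241379: E[X²] = 100 · (1 + 0.241379) = 100 · 1.241379.

So E[X^2] = 124.137931.


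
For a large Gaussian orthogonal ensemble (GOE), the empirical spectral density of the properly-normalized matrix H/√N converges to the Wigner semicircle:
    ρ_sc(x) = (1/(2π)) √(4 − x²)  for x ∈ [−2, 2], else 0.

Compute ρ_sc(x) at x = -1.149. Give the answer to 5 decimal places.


ρ_sc(x) = (1/(2π)) √(4 − x²). With x = -1.149:
  4 − x² = 4 − (-1.149)² = 4 − 1.320201 = 2.679799.
  √(4 − x²) = 1.637009.
  1/(2π) = 0.159155.
  ρ_sc(-1.149) = 0.159155 · 1.637009 = 0.260538.

Rounded to 5 decimal places: ρ_sc(-1.149) ≈ 0.26054.


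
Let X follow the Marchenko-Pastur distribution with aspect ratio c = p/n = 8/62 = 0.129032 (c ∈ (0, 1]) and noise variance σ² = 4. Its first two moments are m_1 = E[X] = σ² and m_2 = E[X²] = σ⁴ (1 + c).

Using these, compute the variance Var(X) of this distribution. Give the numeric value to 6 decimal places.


m_1 = E[X] = σ² = 4, so m_1² = 16.
m_2 = E[X²] = σ⁴ (1 + c) = 16 · (1 + 0.129032) = 16 · 1.129032 = 18.064516.
(Note m_2 − m_1² simplifies to c · σ⁴ = 0.129032 · 16.)

Var(X) = m_2 − m_1² = 18.064516 − 16 = 2.064516.


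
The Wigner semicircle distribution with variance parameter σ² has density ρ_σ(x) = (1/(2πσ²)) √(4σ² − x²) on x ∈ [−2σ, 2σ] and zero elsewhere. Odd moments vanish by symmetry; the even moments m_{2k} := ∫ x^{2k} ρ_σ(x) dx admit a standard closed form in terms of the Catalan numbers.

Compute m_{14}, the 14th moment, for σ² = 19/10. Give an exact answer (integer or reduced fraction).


By the scaled semicircle moment identity, m_{2k} = σ^{2k} · C_k with k = 7.
C_7 = (1/(k+1)) · C(2k, k) = (1/8) · C(14, 7) = (1/8) · 3432 = 429.
σ^{2k} = (σ²)^k = (19/10)^7 = 893871739/10000000.

Therefore m_{14} = σ^{14} · C_7 = (893871739/10000000) · 429 = 383470976031/10000000.


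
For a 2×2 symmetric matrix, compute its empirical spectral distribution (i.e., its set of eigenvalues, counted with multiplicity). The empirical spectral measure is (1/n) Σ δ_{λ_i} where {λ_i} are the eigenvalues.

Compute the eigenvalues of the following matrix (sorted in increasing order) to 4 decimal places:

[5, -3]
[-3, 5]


Since M is real symmetric, both eigenvalues are real; they are the roots of det(λI − M) = λ² − (tr M) λ + det M.
tr M = 5 + 5 = 10.
det M = 5·5 − (-3)² = 25 − 9 = 16.
Characteristic polynomial: λ² − 10λ + 16 = 0.
Discriminant Δ = (tr M)² − 4·det M = 100 − 64 = 36; √Δ = 6.000000.
λ = (tr M ± √Δ)/2 = (10 ± 6.000000)/2, giving (tr M − √Δ)/2 = 2.0000 and (tr M + √Δ)/2 = 8.0000.

Eigenvalues sorted in increasing order: [2.0000, 8.0000].


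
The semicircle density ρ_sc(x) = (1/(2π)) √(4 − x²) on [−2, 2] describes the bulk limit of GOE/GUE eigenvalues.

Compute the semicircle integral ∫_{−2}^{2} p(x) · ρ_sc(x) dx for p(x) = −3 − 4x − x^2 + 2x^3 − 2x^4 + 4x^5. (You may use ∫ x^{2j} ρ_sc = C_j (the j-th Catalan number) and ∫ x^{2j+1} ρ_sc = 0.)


Write p(x) = Σ a_i x^i, split into monomials and integrate each against ρ_sc separately.
Using ∫ x^{2j} ρ_sc = C_j = (1/(j+1)) C(2j, j) (Catalan numbers) and ∫ x^{2j+1} ρ_sc = 0 (odd monomials vanish by symmetry):
  i = 0 (even): a_0 · C_{0} = -3 · 1 = -3
  i = 1 (odd): ∫ x^1 ρ_sc = 0 (vanishes)
  i = 2 (even): a_2 · C_{1} = -1 · 1 = -1
  i = 3 (odd): ∫ x^3 ρ_sc = 0 (vanishes)
  i = 4 (even): a_4 · C_{2} = -2 · 2 = -4
  i = 5 (odd): ∫ x^5 ρ_sc = 0 (vanishes)

Summing the contributions: ∫_{−2}^{2} p(x) ρ_sc(x) dx = (-3) + (-1) + (-4) = -8.


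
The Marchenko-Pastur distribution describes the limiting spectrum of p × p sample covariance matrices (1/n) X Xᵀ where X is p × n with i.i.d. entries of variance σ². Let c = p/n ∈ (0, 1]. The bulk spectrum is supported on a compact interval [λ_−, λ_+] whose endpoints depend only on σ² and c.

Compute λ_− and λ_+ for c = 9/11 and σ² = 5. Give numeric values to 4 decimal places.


c = 9/11 = 0.818182; √c = 0.904534.
λ_− = σ² (1 − √c)² = 5 · (1 − 0.904534)² = 5 · (0.095466)² = 0.045569.
λ_+ = σ² (1 + √c)² = 5 · (1 + 0.904534)² = 5 · (1.904534)² = 18.136249.

Rounded to 4 decimal places: λ_− ≈ 0.0456, λ_+ ≈ 18.1362.


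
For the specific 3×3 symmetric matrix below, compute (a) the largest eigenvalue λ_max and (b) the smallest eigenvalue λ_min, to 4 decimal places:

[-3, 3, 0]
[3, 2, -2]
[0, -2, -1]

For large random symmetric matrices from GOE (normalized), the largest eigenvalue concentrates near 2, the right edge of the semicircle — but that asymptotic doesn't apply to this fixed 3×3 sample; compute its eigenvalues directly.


Since M is real symmetric, all three eigenvalues are real; they are the roots of det(λI − M) = λ³ − (tr M) λ² + s λ − det M, where s is the sum of the principal 2×2 minors.
tr M = -3 + 2 + (-1) = -2.
s = ((-3)·2 − 3²) + ((-3)·(-1) − 0²) + (2·(-1) − (-2)²) = -15 + 3 + (-6) = -18.
det M (expand along row 1) = (-3)·(-6) − 3·(-3) + 0·(-6) = 27.
Characteristic polynomial: λ³ + 2λ² − 18λ − 27 = 0.
Substitute λ = y + (tr M)/3 = y − 0.666667 to remove the quadratic term: y³ + p·y + q = 0 with p = s − (tr M)²/3 = -19.333333 and q = −2(tr M)³/27 + (tr M)·s/3 − det M = -14.407407.
Three real roots ⇒ use the trigonometric (Viète) form: r = 2√(−p/3) = 5.077182, φ = arccos(3q/(p·r)) = arccos(0.440329) = 1.114831 rad.
y_k = r·cos(φ/3 − 2πk/3) for k = 0, 1, 2 gives y = 4.730633, -0.768706, -3.961927.
λ_k = y_k − 0.666667 gives λ = 4.0640, -1.4354, -4.6286 (check: the sum is -2.0000 = tr M).

Hence λ_max = 4.0640 and λ_min = -4.6286.


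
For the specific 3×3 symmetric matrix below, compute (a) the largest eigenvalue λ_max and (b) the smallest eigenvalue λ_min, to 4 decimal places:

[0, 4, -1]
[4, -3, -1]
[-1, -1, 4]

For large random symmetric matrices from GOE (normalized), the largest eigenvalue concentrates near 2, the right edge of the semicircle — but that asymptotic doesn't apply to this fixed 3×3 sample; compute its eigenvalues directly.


Since M is real symmetric, all three eigenvalues are real; they are the roots of det(λI − M) = λ³ − (tr M) λ² + s λ − det M, where s is the sum of the principal 2×2 minors.
tr M = 0 + (-3) + 4 = 1.
s = (0·(-3) − 4²) + (0·4 − (-1)²) + ((-3)·4 − (-1)²) = -16 + (-1) + (-13) = -30.
det M (expand along row 1) = 0·(-13) − 4·15 + (-1)·(-7) = -53.
Characteristic polynomial: λ³ − λ² − 30λ + 53 = 0.
Substitute λ = y + (tr M)/3 = y + 0.333333 to remove the quadratic term: y³ + p·y + q = 0 with p = s − (tr M)²/3 = -30.333333 and q = −2(tr M)³/27 + (tr M)·s/3 − det M = 42.925926.
Three real roots ⇒ use the trigonometric (Viète) form: r = 2√(−p/3) = 6.359595, φ = arccos(3q/(p·r)) = arccos(-0.667562) = 2.301725 rad.
y_k = r·cos(φ/3 − 2πk/3) for k = 0, 1, 2 gives y = 4.577815, 1.534186, -6.112001.
λ_k = y_k + 0.333333 gives λ = 4.9111, 1.8675, -5.7787 (check: the sum is 1.0000 = tr M).

Hence λ_max = 4.9111 and λ_min = -5.7787.


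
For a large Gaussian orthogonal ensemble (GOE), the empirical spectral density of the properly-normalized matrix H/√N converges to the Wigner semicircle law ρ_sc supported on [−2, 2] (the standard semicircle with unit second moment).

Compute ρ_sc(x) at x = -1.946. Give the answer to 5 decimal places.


ρ_sc(x) = (1/(2π)) √(4 − x²). With x = -1.946:
  4 − x² = 4 − (-1.946)² = 4 − 3.786916 = 0.213084.
  √(4 − x²) = 0.461610.
  1/(2π) = 0.159155.
  ρ_sc(-1.946) = 0.159155 · 0.461610 = 0.073468.

Rounded to 5 decimal places: ρ_sc(-1.946) ≈ 0.07347.


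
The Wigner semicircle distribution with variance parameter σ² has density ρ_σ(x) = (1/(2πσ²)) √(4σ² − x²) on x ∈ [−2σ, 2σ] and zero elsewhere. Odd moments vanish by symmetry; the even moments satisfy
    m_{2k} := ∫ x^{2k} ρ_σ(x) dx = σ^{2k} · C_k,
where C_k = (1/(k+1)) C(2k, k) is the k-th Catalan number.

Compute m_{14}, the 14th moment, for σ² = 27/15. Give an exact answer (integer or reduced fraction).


By the scaled semicircle moment identity, m_{2k} = σ^{2k} · C_k with k = 7.
C_7 = (1/(k+1)) · C(2k, k) = (1/8) · C(14, 7) = (1/8) · 3432 = 429.
σ^{2k} = (σ²)^k = (27/15)^7 = 4782969/78125.

Therefore m_{14} = σ^{14} · C_7 = (4782969/78125) · 429 = 2051893701/78125.


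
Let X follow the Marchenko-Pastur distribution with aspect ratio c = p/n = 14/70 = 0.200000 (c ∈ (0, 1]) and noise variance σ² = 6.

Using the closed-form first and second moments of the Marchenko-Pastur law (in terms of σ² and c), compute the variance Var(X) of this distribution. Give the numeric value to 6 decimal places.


Recall the MP moments m_1 = E[X] = σ² and m_2 = E[X²] = σ⁴ (1 + c).
m_1 = E[X] = σ² = 6, so m_1² = 36.
m_2 = E[X²] = σ⁴ (1 + c) = 36 · (1 + 0.200000) = 36 · 1.200000 = 43.200000.
(Note m_2 − m_1² simplifies to c · σ⁴ = 0.200000 · 36.)

Var(X) = m_2 − m_1² = 43.200000 − 36 = 7.200000.


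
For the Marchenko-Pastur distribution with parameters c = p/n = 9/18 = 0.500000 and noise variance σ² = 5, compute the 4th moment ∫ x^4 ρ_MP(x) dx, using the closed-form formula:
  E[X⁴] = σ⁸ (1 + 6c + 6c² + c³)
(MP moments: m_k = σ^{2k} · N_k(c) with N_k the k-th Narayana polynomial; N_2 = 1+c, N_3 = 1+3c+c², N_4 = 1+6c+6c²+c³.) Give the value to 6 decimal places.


E[X⁴] = σ⁸ (1 + 6c + 6c² + c³) (fourth MP moment). With σ² = 5 (so σ⁸ = 625) and c = 9/18 = 0.500000: E[X⁴] = 625 · (1 + 6·0.500000 + 6·(0.500000)² + (0.500000)³) = 625 · 5.625000.

So E[X^4] = 3515.625000.


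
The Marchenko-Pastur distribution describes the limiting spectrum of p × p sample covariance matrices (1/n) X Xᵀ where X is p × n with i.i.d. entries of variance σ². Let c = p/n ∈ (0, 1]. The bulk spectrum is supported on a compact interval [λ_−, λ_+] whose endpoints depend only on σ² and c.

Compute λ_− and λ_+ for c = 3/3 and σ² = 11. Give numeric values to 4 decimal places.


c = 3/3 = 1.000000; √c = 1.000000.
λ_− = σ² (1 − √c)² = 11 · (1 − 1.000000)² = 11 · (0.000000)² = 0.000000.
λ_+ = σ² (1 + √c)² = 11 · (1 + 1.000000)² = 11 · (2.000000)² = 44.000000.

Rounded to 4 decimal places: λ_− ≈ 0.0000, λ_+ ≈ 44.0000.


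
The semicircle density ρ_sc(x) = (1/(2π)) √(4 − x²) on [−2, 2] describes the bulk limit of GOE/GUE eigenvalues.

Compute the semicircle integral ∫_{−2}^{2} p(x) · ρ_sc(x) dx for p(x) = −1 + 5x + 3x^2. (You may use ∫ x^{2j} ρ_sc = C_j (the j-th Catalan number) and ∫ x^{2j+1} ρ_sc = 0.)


Write p(x) = Σ a_i x^i, split into monomials and integrate each against ρ_sc separately.
Using ∫ x^{2j} ρ_sc = C_j = (1/(j+1)) C(2j, j) (Catalan numbers) and ∫ x^{2j+1} ρ_sc = 0 (odd monomials vanish by symmetry):
  i = 0 (even): a_0 · C_{0} = -1 · 1 = -1
  i = 1 (odd): ∫ x^1 ρ_sc = 0 (vanishes)
  i = 2 (even): a_2 · C_{1} = 3 · 1 = 3

Summing the contributions: ∫_{−2}^{2} p(x) ρ_sc(x) dx = (-1) + 3 = 2.


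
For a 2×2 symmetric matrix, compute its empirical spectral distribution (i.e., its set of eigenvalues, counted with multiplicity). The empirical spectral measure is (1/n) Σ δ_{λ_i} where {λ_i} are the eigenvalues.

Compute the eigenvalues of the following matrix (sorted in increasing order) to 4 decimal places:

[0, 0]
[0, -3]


Since M is real symmetric, both eigenvalues are real; they are the roots of det(λI − M) = λ² − (tr M) λ + det M.
tr M = 0 + (-3) = -3.
det M = 0·(-3) − 0² = 0 − 0 = 0.
Characteristic polynomial: λ² + 3λ = 0.
Discriminant Δ = (tr M)² − 4·det M = 9 − 0 = 9; √Δ = 3.000000.
λ = (tr M ± √Δ)/2 = (-3 ± 3.000000)/2, giving (tr M − √Δ)/2 = -3.0000 and (tr M + √Δ)/2 = 0.0000.

Eigenvalues sorted in increasing order: [-3.0000, 0.0000].


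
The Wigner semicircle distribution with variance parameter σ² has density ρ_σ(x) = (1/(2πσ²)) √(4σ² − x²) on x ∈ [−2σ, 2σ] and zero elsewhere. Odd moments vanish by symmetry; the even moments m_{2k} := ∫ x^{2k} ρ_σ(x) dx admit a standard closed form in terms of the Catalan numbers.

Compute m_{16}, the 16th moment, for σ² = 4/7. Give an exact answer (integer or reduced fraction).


By the scaled semicircle moment identity, m_{2k} = σ^{2k} · C_k with k = 8.
C_8 = (1/(k+1)) · C(2k, k) = (1/9) · C(16, 8) = (1/9) · 12870 = 1430.
σ^{2k} = (σ²)^k = (4/7)^8 = 65536/5764801.

Therefore m_{16} = σ^{16} · C_8 = (65536/5764801) · 1430 = 93716480/5764801.


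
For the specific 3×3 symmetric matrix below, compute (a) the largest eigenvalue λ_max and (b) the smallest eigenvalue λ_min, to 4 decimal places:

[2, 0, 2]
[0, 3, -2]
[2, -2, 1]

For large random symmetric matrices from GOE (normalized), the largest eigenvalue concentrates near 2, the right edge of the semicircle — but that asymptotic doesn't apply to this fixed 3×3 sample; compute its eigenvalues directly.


Since M is real symmetric, all three eigenvalues are real; they are the roots of det(λI − M) = λ³ − (tr M) λ² + s λ − det M, where s is the sum of the principal 2×2 minors.
tr M = 2 + 3 + 1 = 6.
s = (2·3 − 0²) + (2·1 − 2²) + (3·1 − (-2)²) = 6 + (-2) + (-1) = 3.
det M (expand along row 1) = 2·(-1) − 0·4 + 2·(-6) = -14.
Characteristic polynomial: λ³ − 6λ² + 3λ + 14 = 0.
Substitute λ = y + (tr M)/3 = y + 2.000000 to remove the quadratic term: y³ + p·y + q = 0 with p = s − (tr M)²/3 = -9.000000 and q = −2(tr M)³/27 + (tr M)·s/3 − det M = 4.000000.
Three real roots ⇒ use the trigonometric (Viète) form: r = 2√(−p/3) = 3.464102, φ = arccos(3q/(p·r)) = arccos(-0.384900) = 1.965896 rad.
y_k = r·cos(φ/3 − 2πk/3) for k = 0, 1, 2 gives y = 2.746568, 0.454904, -3.201472.
λ_k = y_k + 2.000000 gives λ = 4.7466, 2.4549, -1.2015 (check: the sum is 6.0000 = tr M).

Hence λ_max = 4.7466 and λ_min = -1.2015.


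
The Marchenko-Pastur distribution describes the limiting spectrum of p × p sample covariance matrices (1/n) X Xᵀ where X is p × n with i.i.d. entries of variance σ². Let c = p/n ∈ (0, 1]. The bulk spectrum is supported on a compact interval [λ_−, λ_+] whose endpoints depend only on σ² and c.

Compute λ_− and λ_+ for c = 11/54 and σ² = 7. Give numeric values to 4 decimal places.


c = 11/54 = 0.203704; √c = 0.451335.
λ_− = σ² (1 − √c)² = 7 · (1 − 0.451335)² = 7 · (0.548665)² = 2.107229.
λ_+ = σ² (1 + √c)² = 7 · (1 + 0.451335)² = 7 · (1.451335)² = 14.744622.

Rounded to 4 decimal places: λ_− ≈ 2.1072, λ_+ ≈ 14.7446.
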